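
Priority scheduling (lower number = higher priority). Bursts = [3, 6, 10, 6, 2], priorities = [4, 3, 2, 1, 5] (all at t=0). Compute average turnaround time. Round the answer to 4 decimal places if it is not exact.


Sort by priority (ascending = highest first):
Order: [(1, 6), (2, 10), (3, 6), (4, 3), (5, 2)]
Completion times:
  Priority 1, burst=6, C=6
  Priority 2, burst=10, C=16
  Priority 3, burst=6, C=22
  Priority 4, burst=3, C=25
  Priority 5, burst=2, C=27
Average turnaround = 96/5 = 19.2

19.2


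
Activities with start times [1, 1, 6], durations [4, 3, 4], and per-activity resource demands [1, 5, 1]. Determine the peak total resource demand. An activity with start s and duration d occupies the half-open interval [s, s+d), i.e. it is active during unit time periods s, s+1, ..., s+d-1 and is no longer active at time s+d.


Each activity i is active on [start_i, start_i + duration_i).
Compute total resource usage per time slot:
  t=0: active resources = [], total = 0
  t=1: active resources = [1, 5], total = 6
  t=2: active resources = [1, 5], total = 6
  t=3: active resources = [1, 5], total = 6
  t=4: active resources = [1], total = 1
  t=5: active resources = [], total = 0
  t=6: active resources = [1], total = 1
  t=7: active resources = [1], total = 1
  t=8: active resources = [1], total = 1
  t=9: active resources = [1], total = 1
Peak resource demand = 6

6


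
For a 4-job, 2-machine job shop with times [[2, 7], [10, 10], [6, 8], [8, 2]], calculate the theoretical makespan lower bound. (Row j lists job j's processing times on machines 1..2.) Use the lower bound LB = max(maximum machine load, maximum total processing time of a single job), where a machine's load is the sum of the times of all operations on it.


Machine loads:
  Machine 1: 2 + 10 + 6 + 8 = 26
  Machine 2: 7 + 10 + 8 + 2 = 27
Max machine load = 27
Job totals:
  Job 1: 9
  Job 2: 20
  Job 3: 14
  Job 4: 10
Max job total = 20
Lower bound = max(27, 20) = 27

27


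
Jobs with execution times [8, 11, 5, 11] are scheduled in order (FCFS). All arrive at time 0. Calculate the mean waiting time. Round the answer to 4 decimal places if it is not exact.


FCFS order (as given): [8, 11, 5, 11]
Waiting times:
  Job 1: wait = 0
  Job 2: wait = 8
  Job 3: wait = 19
  Job 4: wait = 24
Sum of waiting times = 51
Average waiting time = 51/4 = 12.75

12.75


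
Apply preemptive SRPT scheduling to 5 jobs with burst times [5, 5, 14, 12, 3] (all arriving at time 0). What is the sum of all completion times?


Since all jobs arrive at t=0, SRPT equals SPT ordering.
SPT order: [3, 5, 5, 12, 14]
Completion times:
  Job 1: p=3, C=3
  Job 2: p=5, C=8
  Job 3: p=5, C=13
  Job 4: p=12, C=25
  Job 5: p=14, C=39
Total completion time = 3 + 8 + 13 + 25 + 39 = 88

88


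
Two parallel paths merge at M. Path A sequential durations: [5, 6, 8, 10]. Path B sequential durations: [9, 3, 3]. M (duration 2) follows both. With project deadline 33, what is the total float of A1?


Forward pass: ES(A1) = sum of predecessors on chain A = 0
EF = ES + duration = 0 + 5 = 5
Backward pass: LF(M) = deadline = 33; LS(M) = 33 - 2 = 31
LF(A1) = LS(M) - sum(successors on chain A) = 31 - 24 = 7
LS = LF - duration = 7 - 5 = 2
Total float = LS - ES = 2 - 0 = 2

2


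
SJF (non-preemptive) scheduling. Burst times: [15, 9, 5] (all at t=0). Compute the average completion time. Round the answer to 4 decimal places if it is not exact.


SJF order (ascending): [5, 9, 15]
Completion times:
  Job 1: burst=5, C=5
  Job 2: burst=9, C=14
  Job 3: burst=15, C=29
Average completion = 48/3 = 16.0

16.0


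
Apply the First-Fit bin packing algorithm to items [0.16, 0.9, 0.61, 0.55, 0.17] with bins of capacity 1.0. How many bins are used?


Place items sequentially using First-Fit:
  Item 0.16 -> new Bin 1
  Item 0.9 -> new Bin 2
  Item 0.61 -> Bin 1 (now 0.77)
  Item 0.55 -> new Bin 3
  Item 0.17 -> Bin 1 (now 0.94)
Total bins used = 3

3


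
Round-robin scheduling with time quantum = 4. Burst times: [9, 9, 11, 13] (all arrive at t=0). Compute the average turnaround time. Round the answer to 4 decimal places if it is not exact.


Time quantum = 4
Execution trace:
  J1 runs 4 units, time = 4
  J2 runs 4 units, time = 8
  J3 runs 4 units, time = 12
  J4 runs 4 units, time = 16
  J1 runs 4 units, time = 20
  J2 runs 4 units, time = 24
  J3 runs 4 units, time = 28
  J4 runs 4 units, time = 32
  J1 runs 1 units, time = 33
  J2 runs 1 units, time = 34
  J3 runs 3 units, time = 37
  J4 runs 4 units, time = 41
  J4 runs 1 units, time = 42
Finish times: [33, 34, 37, 42]
Average turnaround = 146/4 = 36.5

36.5


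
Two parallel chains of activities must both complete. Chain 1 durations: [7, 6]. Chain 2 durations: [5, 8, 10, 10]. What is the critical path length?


Path A total = 7 + 6 = 13
Path B total = 5 + 8 + 10 + 10 = 33
Critical path = longest path = max(13, 33) = 33

33


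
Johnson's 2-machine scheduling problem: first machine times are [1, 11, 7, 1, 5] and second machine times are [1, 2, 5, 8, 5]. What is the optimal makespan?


Apply Johnson's rule:
  Group 1 (a <= b): [(1, 1, 1), (4, 1, 8), (5, 5, 5)]
  Group 2 (a > b): [(3, 7, 5), (2, 11, 2)]
Optimal job order: [1, 4, 5, 3, 2]
Schedule:
  Job 1: M1 done at 1, M2 done at 2
  Job 4: M1 done at 2, M2 done at 10
  Job 5: M1 done at 7, M2 done at 15
  Job 3: M1 done at 14, M2 done at 20
  Job 2: M1 done at 25, M2 done at 27
Makespan = 27

27


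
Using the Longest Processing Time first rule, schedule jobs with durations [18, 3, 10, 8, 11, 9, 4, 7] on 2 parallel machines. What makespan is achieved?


Sort jobs in decreasing order (LPT): [18, 11, 10, 9, 8, 7, 4, 3]
Assign each job to the least loaded machine:
  Machine 1: jobs [18, 9, 7], load = 34
  Machine 2: jobs [11, 10, 8, 4, 3], load = 36
Makespan = max load = 36

36


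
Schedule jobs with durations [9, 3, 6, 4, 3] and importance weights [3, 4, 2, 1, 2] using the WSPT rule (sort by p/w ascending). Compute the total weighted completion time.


Compute p/w ratios and sort ascending (WSPT): [(3, 4), (3, 2), (9, 3), (6, 2), (4, 1)]
Compute weighted completion times:
  Job (p=3,w=4): C=3, w*C=4*3=12
  Job (p=3,w=2): C=6, w*C=2*6=12
  Job (p=9,w=3): C=15, w*C=3*15=45
  Job (p=6,w=2): C=21, w*C=2*21=42
  Job (p=4,w=1): C=25, w*C=1*25=25
Total weighted completion time = 136

136


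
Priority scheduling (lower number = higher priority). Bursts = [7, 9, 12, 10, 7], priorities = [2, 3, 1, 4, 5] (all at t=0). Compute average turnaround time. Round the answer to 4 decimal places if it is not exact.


Sort by priority (ascending = highest first):
Order: [(1, 12), (2, 7), (3, 9), (4, 10), (5, 7)]
Completion times:
  Priority 1, burst=12, C=12
  Priority 2, burst=7, C=19
  Priority 3, burst=9, C=28
  Priority 4, burst=10, C=38
  Priority 5, burst=7, C=45
Average turnaround = 142/5 = 28.4

28.4


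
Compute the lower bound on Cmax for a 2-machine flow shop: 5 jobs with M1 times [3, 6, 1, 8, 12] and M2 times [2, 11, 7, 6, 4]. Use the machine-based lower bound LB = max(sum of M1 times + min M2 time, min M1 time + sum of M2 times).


LB1 = sum(M1 times) + min(M2 times) = 30 + 2 = 32
LB2 = min(M1 times) + sum(M2 times) = 1 + 30 = 31
Lower bound = max(LB1, LB2) = max(32, 31) = 32

32


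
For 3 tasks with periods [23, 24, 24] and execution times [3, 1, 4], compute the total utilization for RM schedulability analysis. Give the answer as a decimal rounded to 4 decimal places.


Compute individual utilizations (exact fractions):
  Task 1: C/T = 3/23 (approx. 0.1304)
  Task 2: C/T = 1/24 (approx. 0.0417)
  Task 3: C/T = 4/24 = 1/6 (approx. 0.1667)
Total utilization U = 3/23 + 1/24 + 1/6 = 187/552
Rounded to 4 decimal places: U = 0.3388
RM (Liu & Layland) bound for 3 tasks = 0.779763; compare with U = 187/552 (approx. 0.338768)
U <= bound, so schedulable by RM sufficient condition.

0.3388


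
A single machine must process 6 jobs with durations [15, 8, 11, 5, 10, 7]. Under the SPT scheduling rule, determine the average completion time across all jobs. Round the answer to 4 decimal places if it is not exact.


Sort jobs by processing time (SPT order): [5, 7, 8, 10, 11, 15]
Compute completion times sequentially:
  Job 1: processing = 5, completes at 5
  Job 2: processing = 7, completes at 12
  Job 3: processing = 8, completes at 20
  Job 4: processing = 10, completes at 30
  Job 5: processing = 11, completes at 41
  Job 6: processing = 15, completes at 56
Sum of completion times = 164
Average completion time = 164/6 = 27.3333

27.3333


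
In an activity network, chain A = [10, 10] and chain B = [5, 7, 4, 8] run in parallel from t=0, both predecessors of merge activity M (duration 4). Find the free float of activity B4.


ES(B4) = sum of predecessors on chain B = 16
EF(B4) = ES + duration = 16 + 8 = 24
Successor of B4 is M. ES(M) = max(sum(A), sum(B)) = max(20, 24) = 24
Free float = ES(successor) - EF(current) = 24 - 24 = 0

0


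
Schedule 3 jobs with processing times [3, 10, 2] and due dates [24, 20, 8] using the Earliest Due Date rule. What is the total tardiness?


Sort by due date (EDD order): [(2, 8), (10, 20), (3, 24)]
Compute completion times and tardiness:
  Job 1: p=2, d=8, C=2, tardiness=max(0,2-8)=0
  Job 2: p=10, d=20, C=12, tardiness=max(0,12-20)=0
  Job 3: p=3, d=24, C=15, tardiness=max(0,15-24)=0
Total tardiness = 0

0


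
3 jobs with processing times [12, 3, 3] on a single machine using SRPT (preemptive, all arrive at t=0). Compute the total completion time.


Since all jobs arrive at t=0, SRPT equals SPT ordering.
SPT order: [3, 3, 12]
Completion times:
  Job 1: p=3, C=3
  Job 2: p=3, C=6
  Job 3: p=12, C=18
Total completion time = 3 + 6 + 18 = 27

27


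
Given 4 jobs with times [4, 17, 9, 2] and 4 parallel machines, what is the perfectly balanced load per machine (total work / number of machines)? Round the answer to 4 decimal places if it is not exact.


Total processing time = 4 + 17 + 9 + 2 = 32
Number of machines = 4
Ideal balanced load = 32 / 4 = 8.0

8.0


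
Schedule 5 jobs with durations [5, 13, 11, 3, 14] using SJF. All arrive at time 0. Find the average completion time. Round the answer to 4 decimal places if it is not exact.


SJF order (ascending): [3, 5, 11, 13, 14]
Completion times:
  Job 1: burst=3, C=3
  Job 2: burst=5, C=8
  Job 3: burst=11, C=19
  Job 4: burst=13, C=32
  Job 5: burst=14, C=46
Average completion = 108/5 = 21.6

21.6


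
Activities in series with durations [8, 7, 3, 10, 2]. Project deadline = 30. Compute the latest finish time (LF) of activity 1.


LF(activity 1) = deadline - sum of successor durations
Successors: activities 2 through 5 with durations [7, 3, 10, 2]
Sum of successor durations = 22
LF = 30 - 22 = 8

8


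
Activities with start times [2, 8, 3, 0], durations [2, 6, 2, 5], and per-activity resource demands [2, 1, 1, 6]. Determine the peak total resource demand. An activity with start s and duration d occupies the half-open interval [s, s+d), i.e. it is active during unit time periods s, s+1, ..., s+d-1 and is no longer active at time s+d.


Each activity i is active on [start_i, start_i + duration_i).
Compute total resource usage per time slot:
  t=0: active resources = [6], total = 6
  t=1: active resources = [6], total = 6
  t=2: active resources = [2, 6], total = 8
  t=3: active resources = [2, 1, 6], total = 9
  t=4: active resources = [1, 6], total = 7
  t=5: active resources = [], total = 0
  t=6: active resources = [], total = 0
  t=7: active resources = [], total = 0
  t=8: active resources = [1], total = 1
  t=9: active resources = [1], total = 1
  t=10: active resources = [1], total = 1
  t=11: active resources = [1], total = 1
  t=12: active resources = [1], total = 1
  t=13: active resources = [1], total = 1
Peak resource demand = 9

9


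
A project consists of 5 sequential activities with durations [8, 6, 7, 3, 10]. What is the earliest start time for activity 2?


Activity 2 starts after activities 1 through 1 complete.
Predecessor durations: [8]
ES = 8 = 8

8


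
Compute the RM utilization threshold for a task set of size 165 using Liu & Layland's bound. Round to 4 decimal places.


Compute 2^(1/165) = 1.0042097281
Subtract 1: 1.0042097281 - 1 = 0.0042097281
Multiply by n: 165 * 0.0042097281 = 0.6946051365
Round to 4 dp: 0.6946

0.6946


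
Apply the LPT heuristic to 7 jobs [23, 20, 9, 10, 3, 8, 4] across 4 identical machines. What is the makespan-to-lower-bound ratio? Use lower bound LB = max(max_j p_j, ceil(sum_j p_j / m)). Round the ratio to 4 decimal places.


LPT order: [23, 20, 10, 9, 8, 4, 3]
Machine loads after assignment: [23, 20, 17, 17]
LPT makespan = 23
Lower bound = max(max_job, ceil(total/4)) = max(23, 20) = 23
Ratio = 23 / 23 = 1.0

1.0


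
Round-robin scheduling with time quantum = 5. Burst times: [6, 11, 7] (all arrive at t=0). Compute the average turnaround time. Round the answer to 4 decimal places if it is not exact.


Time quantum = 5
Execution trace:
  J1 runs 5 units, time = 5
  J2 runs 5 units, time = 10
  J3 runs 5 units, time = 15
  J1 runs 1 units, time = 16
  J2 runs 5 units, time = 21
  J3 runs 2 units, time = 23
  J2 runs 1 units, time = 24
Finish times: [16, 24, 23]
Average turnaround = 63/3 = 21.0

21.0


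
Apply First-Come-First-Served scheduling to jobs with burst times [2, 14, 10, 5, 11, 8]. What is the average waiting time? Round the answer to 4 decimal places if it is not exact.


FCFS order (as given): [2, 14, 10, 5, 11, 8]
Waiting times:
  Job 1: wait = 0
  Job 2: wait = 2
  Job 3: wait = 16
  Job 4: wait = 26
  Job 5: wait = 31
  Job 6: wait = 42
Sum of waiting times = 117
Average waiting time = 117/6 = 19.5

19.5


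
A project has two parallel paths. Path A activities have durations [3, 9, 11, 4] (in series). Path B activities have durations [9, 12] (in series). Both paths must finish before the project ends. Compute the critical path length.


Path A total = 3 + 9 + 11 + 4 = 27
Path B total = 9 + 12 = 21
Critical path = longest path = max(27, 21) = 27

27


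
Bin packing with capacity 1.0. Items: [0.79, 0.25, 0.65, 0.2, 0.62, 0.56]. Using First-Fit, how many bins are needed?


Place items sequentially using First-Fit:
  Item 0.79 -> new Bin 1
  Item 0.25 -> new Bin 2
  Item 0.65 -> Bin 2 (now 0.9)
  Item 0.2 -> Bin 1 (now 0.99)
  Item 0.62 -> new Bin 3
  Item 0.56 -> new Bin 4
Total bins used = 4

4


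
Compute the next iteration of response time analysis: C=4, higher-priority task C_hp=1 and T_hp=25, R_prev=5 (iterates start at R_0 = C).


R_next = C + ceil(R_prev / T_hp) * C_hp
ceil(5 / 25) = ceil(0.2) = 1
Interference = 1 * 1 = 1
R_next = 4 + 1 = 5
R_next = R_prev, so the iteration has converged (response time = 5).

5


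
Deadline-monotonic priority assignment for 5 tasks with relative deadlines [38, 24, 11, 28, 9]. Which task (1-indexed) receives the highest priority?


Sort tasks by relative deadline (ascending):
  Task 5: deadline = 9
  Task 3: deadline = 11
  Task 2: deadline = 24
  Task 4: deadline = 28
  Task 1: deadline = 38
Priority order (highest first): [5, 3, 2, 4, 1]
Highest priority task = 5

5


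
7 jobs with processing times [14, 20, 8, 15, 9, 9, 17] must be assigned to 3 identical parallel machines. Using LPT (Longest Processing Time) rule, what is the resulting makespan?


Sort jobs in decreasing order (LPT): [20, 17, 15, 14, 9, 9, 8]
Assign each job to the least loaded machine:
  Machine 1: jobs [20, 9], load = 29
  Machine 2: jobs [17, 9, 8], load = 34
  Machine 3: jobs [15, 14], load = 29
Makespan = max load = 34

34


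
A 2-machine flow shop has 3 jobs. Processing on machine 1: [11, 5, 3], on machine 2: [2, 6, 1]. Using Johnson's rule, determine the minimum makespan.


Apply Johnson's rule:
  Group 1 (a <= b): [(2, 5, 6)]
  Group 2 (a > b): [(1, 11, 2), (3, 3, 1)]
Optimal job order: [2, 1, 3]
Schedule:
  Job 2: M1 done at 5, M2 done at 11
  Job 1: M1 done at 16, M2 done at 18
  Job 3: M1 done at 19, M2 done at 20
Makespan = 20

20


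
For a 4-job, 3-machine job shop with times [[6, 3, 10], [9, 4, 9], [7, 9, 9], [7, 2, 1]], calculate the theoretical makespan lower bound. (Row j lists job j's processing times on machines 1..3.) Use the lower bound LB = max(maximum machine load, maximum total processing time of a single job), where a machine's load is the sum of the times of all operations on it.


Machine loads:
  Machine 1: 6 + 9 + 7 + 7 = 29
  Machine 2: 3 + 4 + 9 + 2 = 18
  Machine 3: 10 + 9 + 9 + 1 = 29
Max machine load = 29
Job totals:
  Job 1: 19
  Job 2: 22
  Job 3: 25
  Job 4: 10
Max job total = 25
Lower bound = max(29, 25) = 29

29


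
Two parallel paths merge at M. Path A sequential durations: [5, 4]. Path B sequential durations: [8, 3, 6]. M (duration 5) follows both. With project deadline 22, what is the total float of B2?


Forward pass: ES(B2) = sum of predecessors on chain B = 8
EF = ES + duration = 8 + 3 = 11
Backward pass: LF(M) = deadline = 22; LS(M) = 22 - 5 = 17
LF(B2) = LS(M) - sum(successors on chain B) = 17 - 6 = 11
LS = LF - duration = 11 - 3 = 8
Total float = LS - ES = 8 - 8 = 0

0


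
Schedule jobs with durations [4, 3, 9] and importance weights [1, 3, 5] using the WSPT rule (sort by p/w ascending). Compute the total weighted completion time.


Compute p/w ratios and sort ascending (WSPT): [(3, 3), (9, 5), (4, 1)]
Compute weighted completion times:
  Job (p=3,w=3): C=3, w*C=3*3=9
  Job (p=9,w=5): C=12, w*C=5*12=60
  Job (p=4,w=1): C=16, w*C=1*16=16
Total weighted completion time = 85

85


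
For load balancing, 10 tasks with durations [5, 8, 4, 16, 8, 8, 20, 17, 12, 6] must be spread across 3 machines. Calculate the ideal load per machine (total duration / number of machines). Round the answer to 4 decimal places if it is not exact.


Total processing time = 5 + 8 + 4 + 16 + 8 + 8 + 20 + 17 + 12 + 6 = 104
Number of machines = 3
Ideal balanced load = 104 / 3 = 34.6667

34.6667


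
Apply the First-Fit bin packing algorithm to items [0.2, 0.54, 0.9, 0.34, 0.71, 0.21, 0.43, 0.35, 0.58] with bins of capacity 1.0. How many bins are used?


Place items sequentially using First-Fit:
  Item 0.2 -> new Bin 1
  Item 0.54 -> Bin 1 (now 0.74)
  Item 0.9 -> new Bin 2
  Item 0.34 -> new Bin 3
  Item 0.71 -> new Bin 4
  Item 0.21 -> Bin 1 (now 0.95)
  Item 0.43 -> Bin 3 (now 0.77)
  Item 0.35 -> new Bin 5
  Item 0.58 -> Bin 5 (now 0.93)
Total bins used = 5

5


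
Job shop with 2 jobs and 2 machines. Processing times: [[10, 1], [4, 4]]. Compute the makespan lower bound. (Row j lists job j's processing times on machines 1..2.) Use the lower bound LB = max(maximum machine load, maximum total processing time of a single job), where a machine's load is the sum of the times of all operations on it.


Machine loads:
  Machine 1: 10 + 4 = 14
  Machine 2: 1 + 4 = 5
Max machine load = 14
Job totals:
  Job 1: 11
  Job 2: 8
Max job total = 11
Lower bound = max(14, 11) = 14

14


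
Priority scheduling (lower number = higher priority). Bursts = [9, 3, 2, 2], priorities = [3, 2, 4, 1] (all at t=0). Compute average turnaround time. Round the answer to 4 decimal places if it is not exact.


Sort by priority (ascending = highest first):
Order: [(1, 2), (2, 3), (3, 9), (4, 2)]
Completion times:
  Priority 1, burst=2, C=2
  Priority 2, burst=3, C=5
  Priority 3, burst=9, C=14
  Priority 4, burst=2, C=16
Average turnaround = 37/4 = 9.25

9.25


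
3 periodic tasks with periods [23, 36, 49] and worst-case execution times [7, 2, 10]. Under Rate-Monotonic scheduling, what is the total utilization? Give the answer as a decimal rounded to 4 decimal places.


Compute individual utilizations (exact fractions):
  Task 1: C/T = 7/23 (approx. 0.3043)
  Task 2: C/T = 2/36 = 1/18 (approx. 0.0556)
  Task 3: C/T = 10/49 (approx. 0.2041)
Total utilization U = 7/23 + 1/18 + 10/49 = 11441/20286
Rounded to 4 decimal places: U = 0.5640
RM (Liu & Layland) bound for 3 tasks = 0.779763; compare with U = 11441/20286 (approx. 0.563985)
U <= bound, so schedulable by RM sufficient condition.

0.5640


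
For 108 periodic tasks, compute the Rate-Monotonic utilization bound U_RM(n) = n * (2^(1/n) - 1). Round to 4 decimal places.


Compute 2^(1/108) = 1.0064386691
Subtract 1: 1.0064386691 - 1 = 0.0064386691
Multiply by n: 108 * 0.0064386691 = 0.6953762628
Round to 4 dp: 0.6954

0.6954


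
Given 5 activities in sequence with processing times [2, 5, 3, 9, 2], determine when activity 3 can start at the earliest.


Activity 3 starts after activities 1 through 2 complete.
Predecessor durations: [2, 5]
ES = 2 + 5 = 7

7


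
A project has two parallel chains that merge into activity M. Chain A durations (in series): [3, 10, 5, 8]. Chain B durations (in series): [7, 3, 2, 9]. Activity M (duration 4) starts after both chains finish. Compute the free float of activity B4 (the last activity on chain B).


ES(B4) = sum of predecessors on chain B = 12
EF(B4) = ES + duration = 12 + 9 = 21
Successor of B4 is M. ES(M) = max(sum(A), sum(B)) = max(26, 21) = 26
Free float = ES(successor) - EF(current) = 26 - 21 = 5

5


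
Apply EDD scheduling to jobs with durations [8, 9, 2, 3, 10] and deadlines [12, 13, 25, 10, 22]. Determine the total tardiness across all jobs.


Sort by due date (EDD order): [(3, 10), (8, 12), (9, 13), (10, 22), (2, 25)]
Compute completion times and tardiness:
  Job 1: p=3, d=10, C=3, tardiness=max(0,3-10)=0
  Job 2: p=8, d=12, C=11, tardiness=max(0,11-12)=0
  Job 3: p=9, d=13, C=20, tardiness=max(0,20-13)=7
  Job 4: p=10, d=22, C=30, tardiness=max(0,30-22)=8
  Job 5: p=2, d=25, C=32, tardiness=max(0,32-25)=7
Total tardiness = 22

22


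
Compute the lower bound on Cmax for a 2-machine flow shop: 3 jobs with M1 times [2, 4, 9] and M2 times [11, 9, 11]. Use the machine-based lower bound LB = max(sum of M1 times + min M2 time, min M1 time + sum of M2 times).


LB1 = sum(M1 times) + min(M2 times) = 15 + 9 = 24
LB2 = min(M1 times) + sum(M2 times) = 2 + 31 = 33
Lower bound = max(LB1, LB2) = max(24, 33) = 33

33


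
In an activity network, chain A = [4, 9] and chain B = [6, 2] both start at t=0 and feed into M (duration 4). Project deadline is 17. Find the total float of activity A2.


Forward pass: ES(A2) = sum of predecessors on chain A = 4
EF = ES + duration = 4 + 9 = 13
Backward pass: LF(M) = deadline = 17; LS(M) = 17 - 4 = 13
LF(A2) = LS(M) - sum(successors on chain A) = 13 - 0 = 13
LS = LF - duration = 13 - 9 = 4
Total float = LS - ES = 4 - 4 = 0

0


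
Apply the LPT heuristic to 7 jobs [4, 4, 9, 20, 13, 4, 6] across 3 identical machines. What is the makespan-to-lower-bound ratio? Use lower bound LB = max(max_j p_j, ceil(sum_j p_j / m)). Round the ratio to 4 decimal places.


LPT order: [20, 13, 9, 6, 4, 4, 4]
Machine loads after assignment: [20, 21, 19]
LPT makespan = 21
Lower bound = max(max_job, ceil(total/3)) = max(20, 20) = 20
Ratio = 21 / 20 = 1.05

1.05


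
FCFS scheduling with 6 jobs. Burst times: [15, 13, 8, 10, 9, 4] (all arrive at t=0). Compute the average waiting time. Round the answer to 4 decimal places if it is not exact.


FCFS order (as given): [15, 13, 8, 10, 9, 4]
Waiting times:
  Job 1: wait = 0
  Job 2: wait = 15
  Job 3: wait = 28
  Job 4: wait = 36
  Job 5: wait = 46
  Job 6: wait = 55
Sum of waiting times = 180
Average waiting time = 180/6 = 30.0

30.0


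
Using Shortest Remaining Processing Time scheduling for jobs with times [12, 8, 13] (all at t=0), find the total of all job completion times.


Since all jobs arrive at t=0, SRPT equals SPT ordering.
SPT order: [8, 12, 13]
Completion times:
  Job 1: p=8, C=8
  Job 2: p=12, C=20
  Job 3: p=13, C=33
Total completion time = 8 + 20 + 33 = 61

61


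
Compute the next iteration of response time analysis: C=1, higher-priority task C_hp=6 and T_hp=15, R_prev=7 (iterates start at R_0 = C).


R_next = C + ceil(R_prev / T_hp) * C_hp
ceil(7 / 15) = ceil(0.4667) = 1
Interference = 1 * 6 = 6
R_next = 1 + 6 = 7
R_next = R_prev, so the iteration has converged (response time = 7).

7


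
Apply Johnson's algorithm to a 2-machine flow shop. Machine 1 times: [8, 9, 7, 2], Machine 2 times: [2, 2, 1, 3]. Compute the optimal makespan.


Apply Johnson's rule:
  Group 1 (a <= b): [(4, 2, 3)]
  Group 2 (a > b): [(1, 8, 2), (2, 9, 2), (3, 7, 1)]
Optimal job order: [4, 1, 2, 3]
Schedule:
  Job 4: M1 done at 2, M2 done at 5
  Job 1: M1 done at 10, M2 done at 12
  Job 2: M1 done at 19, M2 done at 21
  Job 3: M1 done at 26, M2 done at 27
Makespan = 27

27


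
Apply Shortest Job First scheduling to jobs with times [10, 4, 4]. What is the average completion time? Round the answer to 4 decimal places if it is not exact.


SJF order (ascending): [4, 4, 10]
Completion times:
  Job 1: burst=4, C=4
  Job 2: burst=4, C=8
  Job 3: burst=10, C=18
Average completion = 30/3 = 10.0

10.0


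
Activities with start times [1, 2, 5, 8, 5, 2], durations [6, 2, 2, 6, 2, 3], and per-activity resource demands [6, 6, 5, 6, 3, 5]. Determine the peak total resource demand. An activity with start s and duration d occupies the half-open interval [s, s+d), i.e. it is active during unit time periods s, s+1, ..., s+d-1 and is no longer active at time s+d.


Each activity i is active on [start_i, start_i + duration_i).
Compute total resource usage per time slot:
  t=0: active resources = [], total = 0
  t=1: active resources = [6], total = 6
  t=2: active resources = [6, 6, 5], total = 17
  t=3: active resources = [6, 6, 5], total = 17
  t=4: active resources = [6, 5], total = 11
  t=5: active resources = [6, 5, 3], total = 14
  t=6: active resources = [6, 5, 3], total = 14
  t=7: active resources = [], total = 0
  t=8: active resources = [6], total = 6
  t=9: active resources = [6], total = 6
  t=10: active resources = [6], total = 6
  t=11: active resources = [6], total = 6
  t=12: active resources = [6], total = 6
  t=13: active resources = [6], total = 6
Peak resource demand = 17

17


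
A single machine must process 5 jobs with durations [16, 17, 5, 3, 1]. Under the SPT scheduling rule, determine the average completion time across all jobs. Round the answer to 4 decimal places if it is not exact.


Sort jobs by processing time (SPT order): [1, 3, 5, 16, 17]
Compute completion times sequentially:
  Job 1: processing = 1, completes at 1
  Job 2: processing = 3, completes at 4
  Job 3: processing = 5, completes at 9
  Job 4: processing = 16, completes at 25
  Job 5: processing = 17, completes at 42
Sum of completion times = 81
Average completion time = 81/5 = 16.2

16.2


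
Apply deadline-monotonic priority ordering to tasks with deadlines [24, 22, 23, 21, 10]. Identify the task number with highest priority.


Sort tasks by relative deadline (ascending):
  Task 5: deadline = 10
  Task 4: deadline = 21
  Task 2: deadline = 22
  Task 3: deadline = 23
  Task 1: deadline = 24
Priority order (highest first): [5, 4, 2, 3, 1]
Highest priority task = 5

5


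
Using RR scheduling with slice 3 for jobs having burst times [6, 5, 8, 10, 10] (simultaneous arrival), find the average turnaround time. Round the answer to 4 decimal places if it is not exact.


Time quantum = 3
Execution trace:
  J1 runs 3 units, time = 3
  J2 runs 3 units, time = 6
  J3 runs 3 units, time = 9
  J4 runs 3 units, time = 12
  J5 runs 3 units, time = 15
  J1 runs 3 units, time = 18
  J2 runs 2 units, time = 20
  J3 runs 3 units, time = 23
  J4 runs 3 units, time = 26
  J5 runs 3 units, time = 29
  J3 runs 2 units, time = 31
  J4 runs 3 units, time = 34
  J5 runs 3 units, time = 37
  J4 runs 1 units, time = 38
  J5 runs 1 units, time = 39
Finish times: [18, 20, 31, 38, 39]
Average turnaround = 146/5 = 29.2

29.2


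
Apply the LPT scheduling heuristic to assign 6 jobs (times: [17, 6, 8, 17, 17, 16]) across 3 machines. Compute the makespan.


Sort jobs in decreasing order (LPT): [17, 17, 17, 16, 8, 6]
Assign each job to the least loaded machine:
  Machine 1: jobs [17, 16], load = 33
  Machine 2: jobs [17, 8], load = 25
  Machine 3: jobs [17, 6], load = 23
Makespan = max load = 33

33


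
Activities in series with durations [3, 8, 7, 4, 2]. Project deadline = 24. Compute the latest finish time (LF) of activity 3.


LF(activity 3) = deadline - sum of successor durations
Successors: activities 4 through 5 with durations [4, 2]
Sum of successor durations = 6
LF = 24 - 6 = 18

18


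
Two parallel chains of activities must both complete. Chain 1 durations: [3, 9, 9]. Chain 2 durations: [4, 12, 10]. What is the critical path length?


Path A total = 3 + 9 + 9 = 21
Path B total = 4 + 12 + 10 = 26
Critical path = longest path = max(21, 26) = 26

26


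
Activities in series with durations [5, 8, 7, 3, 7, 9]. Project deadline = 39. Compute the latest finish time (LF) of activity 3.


LF(activity 3) = deadline - sum of successor durations
Successors: activities 4 through 6 with durations [3, 7, 9]
Sum of successor durations = 19
LF = 39 - 19 = 20

20


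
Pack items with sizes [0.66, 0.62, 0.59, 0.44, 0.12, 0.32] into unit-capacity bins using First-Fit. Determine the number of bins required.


Place items sequentially using First-Fit:
  Item 0.66 -> new Bin 1
  Item 0.62 -> new Bin 2
  Item 0.59 -> new Bin 3
  Item 0.44 -> new Bin 4
  Item 0.12 -> Bin 1 (now 0.78)
  Item 0.32 -> Bin 2 (now 0.94)
Total bins used = 4

4


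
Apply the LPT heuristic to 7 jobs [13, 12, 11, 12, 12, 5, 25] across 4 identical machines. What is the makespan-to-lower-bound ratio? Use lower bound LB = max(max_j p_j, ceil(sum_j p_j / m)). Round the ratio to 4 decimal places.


LPT order: [25, 13, 12, 12, 12, 11, 5]
Machine loads after assignment: [25, 18, 24, 23]
LPT makespan = 25
Lower bound = max(max_job, ceil(total/4)) = max(25, 23) = 25
Ratio = 25 / 25 = 1.0

1.0


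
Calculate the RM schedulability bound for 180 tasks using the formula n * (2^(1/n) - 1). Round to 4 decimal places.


Compute 2^(1/180) = 1.0038582416
Subtract 1: 1.0038582416 - 1 = 0.0038582416
Multiply by n: 180 * 0.0038582416 = 0.6944834880
Round to 4 dp: 0.6945

0.6945


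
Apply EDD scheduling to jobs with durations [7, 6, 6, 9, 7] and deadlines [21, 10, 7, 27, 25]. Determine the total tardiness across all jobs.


Sort by due date (EDD order): [(6, 7), (6, 10), (7, 21), (7, 25), (9, 27)]
Compute completion times and tardiness:
  Job 1: p=6, d=7, C=6, tardiness=max(0,6-7)=0
  Job 2: p=6, d=10, C=12, tardiness=max(0,12-10)=2
  Job 3: p=7, d=21, C=19, tardiness=max(0,19-21)=0
  Job 4: p=7, d=25, C=26, tardiness=max(0,26-25)=1
  Job 5: p=9, d=27, C=35, tardiness=max(0,35-27)=8
Total tardiness = 11

11


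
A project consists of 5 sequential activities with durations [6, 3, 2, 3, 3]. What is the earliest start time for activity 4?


Activity 4 starts after activities 1 through 3 complete.
Predecessor durations: [6, 3, 2]
ES = 6 + 3 + 2 = 11

11


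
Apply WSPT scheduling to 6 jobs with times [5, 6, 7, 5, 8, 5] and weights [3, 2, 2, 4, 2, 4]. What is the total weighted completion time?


Compute p/w ratios and sort ascending (WSPT): [(5, 4), (5, 4), (5, 3), (6, 2), (7, 2), (8, 2)]
Compute weighted completion times:
  Job (p=5,w=4): C=5, w*C=4*5=20
  Job (p=5,w=4): C=10, w*C=4*10=40
  Job (p=5,w=3): C=15, w*C=3*15=45
  Job (p=6,w=2): C=21, w*C=2*21=42
  Job (p=7,w=2): C=28, w*C=2*28=56
  Job (p=8,w=2): C=36, w*C=2*36=72
Total weighted completion time = 275

275


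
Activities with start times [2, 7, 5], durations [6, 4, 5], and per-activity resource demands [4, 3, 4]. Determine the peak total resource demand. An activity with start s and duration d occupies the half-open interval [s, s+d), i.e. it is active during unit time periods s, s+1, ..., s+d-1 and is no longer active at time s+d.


Each activity i is active on [start_i, start_i + duration_i).
Compute total resource usage per time slot:
  t=0: active resources = [], total = 0
  t=1: active resources = [], total = 0
  t=2: active resources = [4], total = 4
  t=3: active resources = [4], total = 4
  t=4: active resources = [4], total = 4
  t=5: active resources = [4, 4], total = 8
  t=6: active resources = [4, 4], total = 8
  t=7: active resources = [4, 3, 4], total = 11
  t=8: active resources = [3, 4], total = 7
  t=9: active resources = [3, 4], total = 7
  t=10: active resources = [3], total = 3
Peak resource demand = 11

11


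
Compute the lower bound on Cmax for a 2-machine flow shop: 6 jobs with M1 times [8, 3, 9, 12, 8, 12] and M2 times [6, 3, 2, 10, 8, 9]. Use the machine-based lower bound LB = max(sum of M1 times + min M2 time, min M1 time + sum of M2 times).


LB1 = sum(M1 times) + min(M2 times) = 52 + 2 = 54
LB2 = min(M1 times) + sum(M2 times) = 3 + 38 = 41
Lower bound = max(LB1, LB2) = max(54, 41) = 54

54


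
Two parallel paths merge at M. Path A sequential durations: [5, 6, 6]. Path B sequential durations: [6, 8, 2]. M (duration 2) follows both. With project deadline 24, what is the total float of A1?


Forward pass: ES(A1) = sum of predecessors on chain A = 0
EF = ES + duration = 0 + 5 = 5
Backward pass: LF(M) = deadline = 24; LS(M) = 24 - 2 = 22
LF(A1) = LS(M) - sum(successors on chain A) = 22 - 12 = 10
LS = LF - duration = 10 - 5 = 5
Total float = LS - ES = 5 - 0 = 5

5


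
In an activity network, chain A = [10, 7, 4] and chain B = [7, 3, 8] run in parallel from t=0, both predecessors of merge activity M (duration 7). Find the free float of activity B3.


ES(B3) = sum of predecessors on chain B = 10
EF(B3) = ES + duration = 10 + 8 = 18
Successor of B3 is M. ES(M) = max(sum(A), sum(B)) = max(21, 18) = 21
Free float = ES(successor) - EF(current) = 21 - 18 = 3

3


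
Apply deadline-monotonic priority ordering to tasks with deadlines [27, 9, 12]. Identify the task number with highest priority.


Sort tasks by relative deadline (ascending):
  Task 2: deadline = 9
  Task 3: deadline = 12
  Task 1: deadline = 27
Priority order (highest first): [2, 3, 1]
Highest priority task = 2

2


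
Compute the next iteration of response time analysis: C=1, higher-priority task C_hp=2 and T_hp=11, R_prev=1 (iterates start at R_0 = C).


R_next = C + ceil(R_prev / T_hp) * C_hp
ceil(1 / 11) = ceil(0.0909) = 1
Interference = 1 * 2 = 2
R_next = 1 + 2 = 3

3


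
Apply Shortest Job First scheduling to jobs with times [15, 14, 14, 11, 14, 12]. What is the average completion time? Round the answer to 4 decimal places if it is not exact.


SJF order (ascending): [11, 12, 14, 14, 14, 15]
Completion times:
  Job 1: burst=11, C=11
  Job 2: burst=12, C=23
  Job 3: burst=14, C=37
  Job 4: burst=14, C=51
  Job 5: burst=14, C=65
  Job 6: burst=15, C=80
Average completion = 267/6 = 44.5

44.5


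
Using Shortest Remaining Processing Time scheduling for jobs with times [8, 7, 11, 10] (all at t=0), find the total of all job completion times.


Since all jobs arrive at t=0, SRPT equals SPT ordering.
SPT order: [7, 8, 10, 11]
Completion times:
  Job 1: p=7, C=7
  Job 2: p=8, C=15
  Job 3: p=10, C=25
  Job 4: p=11, C=36
Total completion time = 7 + 15 + 25 + 36 = 83

83


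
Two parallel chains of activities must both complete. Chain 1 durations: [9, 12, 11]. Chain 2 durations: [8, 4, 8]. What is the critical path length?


Path A total = 9 + 12 + 11 = 32
Path B total = 8 + 4 + 8 = 20
Critical path = longest path = max(32, 20) = 32

32


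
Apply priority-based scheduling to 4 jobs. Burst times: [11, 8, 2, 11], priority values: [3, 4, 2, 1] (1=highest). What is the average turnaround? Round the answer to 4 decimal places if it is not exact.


Sort by priority (ascending = highest first):
Order: [(1, 11), (2, 2), (3, 11), (4, 8)]
Completion times:
  Priority 1, burst=11, C=11
  Priority 2, burst=2, C=13
  Priority 3, burst=11, C=24
  Priority 4, burst=8, C=32
Average turnaround = 80/4 = 20.0

20.0


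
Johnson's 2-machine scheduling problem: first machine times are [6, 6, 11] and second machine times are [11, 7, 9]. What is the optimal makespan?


Apply Johnson's rule:
  Group 1 (a <= b): [(1, 6, 11), (2, 6, 7)]
  Group 2 (a > b): [(3, 11, 9)]
Optimal job order: [1, 2, 3]
Schedule:
  Job 1: M1 done at 6, M2 done at 17
  Job 2: M1 done at 12, M2 done at 24
  Job 3: M1 done at 23, M2 done at 33
Makespan = 33

33


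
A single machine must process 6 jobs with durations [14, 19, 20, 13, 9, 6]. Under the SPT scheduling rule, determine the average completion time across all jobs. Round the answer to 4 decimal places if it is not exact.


Sort jobs by processing time (SPT order): [6, 9, 13, 14, 19, 20]
Compute completion times sequentially:
  Job 1: processing = 6, completes at 6
  Job 2: processing = 9, completes at 15
  Job 3: processing = 13, completes at 28
  Job 4: processing = 14, completes at 42
  Job 5: processing = 19, completes at 61
  Job 6: processing = 20, completes at 81
Sum of completion times = 233
Average completion time = 233/6 = 38.8333

38.8333


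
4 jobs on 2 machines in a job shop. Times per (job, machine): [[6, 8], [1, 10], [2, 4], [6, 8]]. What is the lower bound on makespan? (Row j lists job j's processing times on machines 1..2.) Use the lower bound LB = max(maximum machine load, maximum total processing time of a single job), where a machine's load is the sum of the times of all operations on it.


Machine loads:
  Machine 1: 6 + 1 + 2 + 6 = 15
  Machine 2: 8 + 10 + 4 + 8 = 30
Max machine load = 30
Job totals:
  Job 1: 14
  Job 2: 11
  Job 3: 6
  Job 4: 14
Max job total = 14
Lower bound = max(30, 14) = 30

30


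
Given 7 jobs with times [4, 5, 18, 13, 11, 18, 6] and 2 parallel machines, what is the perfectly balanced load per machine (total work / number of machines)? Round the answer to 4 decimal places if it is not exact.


Total processing time = 4 + 5 + 18 + 13 + 11 + 18 + 6 = 75
Number of machines = 2
Ideal balanced load = 75 / 2 = 37.5

37.5


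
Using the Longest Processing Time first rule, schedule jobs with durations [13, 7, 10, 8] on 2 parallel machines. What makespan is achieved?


Sort jobs in decreasing order (LPT): [13, 10, 8, 7]
Assign each job to the least loaded machine:
  Machine 1: jobs [13, 7], load = 20
  Machine 2: jobs [10, 8], load = 18
Makespan = max load = 20

20


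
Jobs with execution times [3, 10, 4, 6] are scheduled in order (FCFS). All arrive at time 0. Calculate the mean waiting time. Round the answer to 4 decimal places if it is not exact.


FCFS order (as given): [3, 10, 4, 6]
Waiting times:
  Job 1: wait = 0
  Job 2: wait = 3
  Job 3: wait = 13
  Job 4: wait = 17
Sum of waiting times = 33
Average waiting time = 33/4 = 8.25

8.25


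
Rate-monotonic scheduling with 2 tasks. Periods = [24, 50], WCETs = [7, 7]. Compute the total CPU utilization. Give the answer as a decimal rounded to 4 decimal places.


Compute individual utilizations (exact fractions):
  Task 1: C/T = 7/24 (approx. 0.2917)
  Task 2: C/T = 7/50 (approx. 0.14)
Total utilization U = 7/24 + 7/50 = 259/600
Rounded to 4 decimal places: U = 0.4317
RM (Liu & Layland) bound for 2 tasks = 0.828427; compare with U = 259/600 (approx. 0.431667)
U <= bound, so schedulable by RM sufficient condition.

0.4317


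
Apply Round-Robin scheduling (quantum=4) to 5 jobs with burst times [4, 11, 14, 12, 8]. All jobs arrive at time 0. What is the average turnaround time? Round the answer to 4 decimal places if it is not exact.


Time quantum = 4
Execution trace:
  J1 runs 4 units, time = 4
  J2 runs 4 units, time = 8
  J3 runs 4 units, time = 12
  J4 runs 4 units, time = 16
  J5 runs 4 units, time = 20
  J2 runs 4 units, time = 24
  J3 runs 4 units, time = 28
  J4 runs 4 units, time = 32
  J5 runs 4 units, time = 36
  J2 runs 3 units, time = 39
  J3 runs 4 units, time = 43
  J4 runs 4 units, time = 47
  J3 runs 2 units, time = 49
Finish times: [4, 39, 49, 47, 36]
Average turnaround = 175/5 = 35.0

35.0


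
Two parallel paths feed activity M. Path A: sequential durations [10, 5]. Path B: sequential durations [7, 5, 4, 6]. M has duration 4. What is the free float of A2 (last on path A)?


ES(A2) = sum of predecessors on chain A = 10
EF(A2) = ES + duration = 10 + 5 = 15
Successor of A2 is M. ES(M) = max(sum(A), sum(B)) = max(15, 22) = 22
Free float = ES(successor) - EF(current) = 22 - 15 = 7

7
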